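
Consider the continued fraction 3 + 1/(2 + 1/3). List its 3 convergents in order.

3/1, 7/2, 24/7

Using the convergent recurrence p_i = a_i*p_{i-1} + p_{i-2}, q_i = a_i*q_{i-1} + q_{i-2} with p_{-2}=0, p_{-1}=1, q_{-2}=1, q_{-1}=0:
  i=0: a_0=3, p_0 = 3*1 + 0 = 3, q_0 = 3*0 + 1 = 1.
  i=1: a_1=2, p_1 = 2*3 + 1 = 7, q_1 = 2*1 + 0 = 2.
  i=2: a_2=3, p_2 = 3*7 + 3 = 24, q_2 = 3*2 + 1 = 7.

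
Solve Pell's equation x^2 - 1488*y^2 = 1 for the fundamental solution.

First expand sqrt(1488) as a continued fraction. With x_i = (sqrt(1488) + m_i)/d_i and (m_0, d_0) = (0, 1): a_0 = floor(sqrt(1488)) = 38, since 38^2 = 1444 <= 1488 < 1521 = 39^2.
Iterate m_{i+1} = d_i*a_i - m_i, d_{i+1} = (1488 - m_{i+1}^2)/d_i, a_{i+1} = floor((a_0 + m_{i+1})/d_{i+1}):
  m_1 = 1*38 - 0 = 38, d_1 = (1488 - 38^2)/1 = 44/1 = 44, a_1 = floor((38 + 38)/44) = 1.
  m_2 = 44*1 - 38 = 6, d_2 = (1488 - 6^2)/44 = 1452/44 = 33, a_2 = floor((38 + 6)/33) = 1.
  m_3 = 33*1 - 6 = 27, d_3 = (1488 - 27^2)/33 = 759/33 = 23, a_3 = floor((38 + 27)/23) = 2.
  m_4 = 23*2 - 27 = 19, d_4 = (1488 - 19^2)/23 = 1127/23 = 49, a_4 = floor((38 + 19)/49) = 1.
  m_5 = 49*1 - 19 = 30, d_5 = (1488 - 30^2)/49 = 588/49 = 12, a_5 = floor((38 + 30)/12) = 5.
  m_6 = 12*5 - 30 = 30, d_6 = (1488 - 30^2)/12 = 588/12 = 49, a_6 = floor((38 + 30)/49) = 1.
  m_7 = 49*1 - 30 = 19, d_7 = (1488 - 19^2)/49 = 1127/49 = 23, a_7 = floor((38 + 19)/23) = 2.
  m_8 = 23*2 - 19 = 27, d_8 = (1488 - 27^2)/23 = 759/23 = 33, a_8 = floor((38 + 27)/33) = 1.
  m_9 = 33*1 - 27 = 6, d_9 = (1488 - 6^2)/33 = 1452/33 = 44, a_9 = floor((38 + 6)/44) = 1.
  m_10 = 44*1 - 6 = 38, d_10 = (1488 - 38^2)/44 = 44/44 = 1, a_10 = floor((38 + 38)/1) = 76.
  m_11 = 1*76 - 38 = 38, d_11 = (1488 - 38^2)/1 = 44/1 = 44: (m_11, d_11) = (m_1, d_1) = (38, 44), so from here the quotients repeat a_1, ..., a_10; the period length is 10.
So sqrt(1488) = [38; (1, 1, 2, 1, 5, 1, 2, 1, 1, 76)] with period length k = 10.
k is even, so the fundamental solution of x^2 - 1488y^2 = 1 is (p_{k-1}, q_{k-1}) = (p_9, q_9); compute convergents through index 9.
Convergents (p_i = a_i*p_{i-1} + p_{i-2}, q_i = a_i*q_{i-1} + q_{i-2} with p_{-2}=0, p_{-1}=1, q_{-2}=1, q_{-1}=0):
  i=0: a_0=38, p_0 = 38*1 + 0 = 38, q_0 = 38*0 + 1 = 1.
  i=1: a_1=1, p_1 = 1*38 + 1 = 39, q_1 = 1*1 + 0 = 1.
  i=2: a_2=1, p_2 = 1*39 + 38 = 77, q_2 = 1*1 + 1 = 2.
  i=3: a_3=2, p_3 = 2*77 + 39 = 193, q_3 = 2*2 + 1 = 5.
  i=4: a_4=1, p_4 = 1*193 + 77 = 270, q_4 = 1*5 + 2 = 7.
  i=5: a_5=5, p_5 = 5*270 + 193 = 1543, q_5 = 5*7 + 5 = 40.
  i=6: a_6=1, p_6 = 1*1543 + 270 = 1813, q_6 = 1*40 + 7 = 47.
  i=7: a_7=2, p_7 = 2*1813 + 1543 = 5169, q_7 = 2*47 + 40 = 134.
  i=8: a_8=1, p_8 = 1*5169 + 1813 = 6982, q_8 = 1*134 + 47 = 181.
  i=9: a_9=1, p_9 = 1*6982 + 5169 = 12151, q_9 = 1*181 + 134 = 315.
Check: 12151^2 - 1488*315^2 = 147646801 - 147646800 = 1, so (x, y) = (12151, 315) solves the equation, and by the theorem it is the least positive solution.

(x, y) = (12151, 315)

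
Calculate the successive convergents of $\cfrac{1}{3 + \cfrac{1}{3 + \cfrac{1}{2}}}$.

0/1, 1/3, 3/10, 7/23

Using the convergent recurrence p_i = a_i*p_{i-1} + p_{i-2}, q_i = a_i*q_{i-1} + q_{i-2} with p_{-2}=0, p_{-1}=1, q_{-2}=1, q_{-1}=0:
  i=0: a_0=0, p_0 = 0*1 + 0 = 0, q_0 = 0*0 + 1 = 1.
  i=1: a_1=3, p_1 = 3*0 + 1 = 1, q_1 = 3*1 + 0 = 3.
  i=2: a_2=3, p_2 = 3*1 + 0 = 3, q_2 = 3*3 + 1 = 10.
  i=3: a_3=2, p_3 = 2*3 + 1 = 7, q_3 = 2*10 + 3 = 23.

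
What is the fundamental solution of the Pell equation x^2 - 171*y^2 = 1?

(x, y) = (170, 13)

First expand sqrt(171) as a continued fraction. With x_i = (sqrt(171) + m_i)/d_i and (m_0, d_0) = (0, 1): a_0 = floor(sqrt(171)) = 13, since 13^2 = 169 <= 171 < 196 = 14^2.
Iterate m_{i+1} = d_i*a_i - m_i, d_{i+1} = (171 - m_{i+1}^2)/d_i, a_{i+1} = floor((a_0 + m_{i+1})/d_{i+1}):
  m_1 = 1*13 - 0 = 13, d_1 = (171 - 13^2)/1 = 2/1 = 2, a_1 = floor((13 + 13)/2) = 13.
  m_2 = 2*13 - 13 = 13, d_2 = (171 - 13^2)/2 = 2/2 = 1, a_2 = floor((13 + 13)/1) = 26.
  m_3 = 1*26 - 13 = 13, d_3 = (171 - 13^2)/1 = 2/1 = 2: (m_3, d_3) = (m_1, d_1) = (13, 2), so from here the quotients repeat a_1, a_2; the period length is 2.
So sqrt(171) = [13; (13, 26)] with period length k = 2.
k is even, so the fundamental solution of x^2 - 171y^2 = 1 is (p_{k-1}, q_{k-1}) = (p_1, q_1); compute convergents through index 1.
Convergents (p_i = a_i*p_{i-1} + p_{i-2}, q_i = a_i*q_{i-1} + q_{i-2} with p_{-2}=0, p_{-1}=1, q_{-2}=1, q_{-1}=0):
  i=0: a_0=13, p_0 = 13*1 + 0 = 13, q_0 = 13*0 + 1 = 1.
  i=1: a_1=13, p_1 = 13*13 + 1 = 170, q_1 = 13*1 + 0 = 13.
Check: 170^2 - 171*13^2 = 28900 - 28899 = 1, so (x, y) = (170, 13) solves the equation, and by the theorem it is the least positive solution.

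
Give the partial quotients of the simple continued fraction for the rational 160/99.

[1; 1, 1, 1, 1, 1, 1, 7]

Run the Euclidean algorithm on 160 and 99; the successive quotients are the partial quotients a_0, a_1, ... (each step inverts the fractional part left over by the previous one):
  160 = 1*99 + 61, so a_0 = 1.
  99 = 1*61 + 38, so a_1 = 1.
  61 = 1*38 + 23, so a_2 = 1.
  38 = 1*23 + 15, so a_3 = 1.
  23 = 1*15 + 8, so a_4 = 1.
  15 = 1*8 + 7, so a_5 = 1.
  8 = 1*7 + 1, so a_6 = 1.
  7 = 7*1 + 0, so a_7 = 7.
The remainder reaches 0 after 8 divisions, so the expansion has 8 partial quotients, read off in order.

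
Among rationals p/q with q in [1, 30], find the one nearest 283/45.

151/24

Expand x = 283/45 as a continued fraction with the Euclidean algorithm:
  283 = 6*45 + 13, so a_0 = 6.
  45 = 3*13 + 6, so a_1 = 3.
  13 = 2*6 + 1, so a_2 = 2.
  6 = 6*1 + 0, so a_3 = 6.
so x = [6; 3, 2, 6].
Convergents (p_i = a_i*p_{i-1} + p_{i-2}, q_i = a_i*q_{i-1} + q_{i-2} with p_{-2}=0, p_{-1}=1, q_{-2}=1, q_{-1}=0), until the denominator exceeds 30:
  i=0: a_0=6, p_0 = 6*1 + 0 = 6, q_0 = 6*0 + 1 = 1.
  i=1: a_1=3, p_1 = 3*6 + 1 = 19, q_1 = 3*1 + 0 = 3.
  i=2: a_2=2, p_2 = 2*19 + 6 = 44, q_2 = 2*3 + 1 = 7.
  i=3: a_3=6, p_3 = 6*44 + 19 = 283, q_3 = 6*7 + 3 = 45.
q_3 = 45 > 30, so the last convergent with denominator <= 30 is p_2/q_2 = 44/7.
The closest fraction with denominator <= 30 is either p_2/q_2 or the intermediate fraction (k*p_2 + p_1)/(k*q_2 + q_1) with the largest k >= 1 whose denominator stays <= 30; these approach x as k grows, and every other convergent or intermediate fraction in range is farther away.
Largest k: floor((30 - q_1)/q_2) = floor((30 - 3)/7) = 3.
That gives (3*44 + 19)/(3*7 + 3) = 151/24.
Compare the errors: |x - 44/7| = |283*7 - 44*45|/(45*7) = 1/315, and |x - 151/24| = |283*24 - 151*45|/(45*24) = 3/1080.
Cross-multiplying, 3*315 = 945 < 1080 = 1*1080, so 3/1080 is smaller: the intermediate fraction 151/24 is closer to x than 44/7.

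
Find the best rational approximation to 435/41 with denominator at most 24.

Expand x = 435/41 as a continued fraction with the Euclidean algorithm:
  435 = 10*41 + 25, so a_0 = 10.
  41 = 1*25 + 16, so a_1 = 1.
  25 = 1*16 + 9, so a_2 = 1.
  16 = 1*9 + 7, so a_3 = 1.
  9 = 1*7 + 2, so a_4 = 1.
  7 = 3*2 + 1, so a_5 = 3.
  2 = 2*1 + 0, so a_6 = 2.
so x = [10; 1, 1, 1, 1, 3, 2].
Convergents (p_i = a_i*p_{i-1} + p_{i-2}, q_i = a_i*q_{i-1} + q_{i-2} with p_{-2}=0, p_{-1}=1, q_{-2}=1, q_{-1}=0), until the denominator exceeds 24:
  i=0: a_0=10, p_0 = 10*1 + 0 = 10, q_0 = 10*0 + 1 = 1.
  i=1: a_1=1, p_1 = 1*10 + 1 = 11, q_1 = 1*1 + 0 = 1.
  i=2: a_2=1, p_2 = 1*11 + 10 = 21, q_2 = 1*1 + 1 = 2.
  i=3: a_3=1, p_3 = 1*21 + 11 = 32, q_3 = 1*2 + 1 = 3.
  i=4: a_4=1, p_4 = 1*32 + 21 = 53, q_4 = 1*3 + 2 = 5.
  i=5: a_5=3, p_5 = 3*53 + 32 = 191, q_5 = 3*5 + 3 = 18.
  i=6: a_6=2, p_6 = 2*191 + 53 = 435, q_6 = 2*18 + 5 = 41.
q_6 = 41 > 24, so the last convergent with denominator <= 24 is p_5/q_5 = 191/18.
The closest fraction with denominator <= 24 is either p_5/q_5 or the intermediate fraction (k*p_5 + p_4)/(k*q_5 + q_4) with the largest k >= 1 whose denominator stays <= 24; these approach x as k grows, and every other convergent or intermediate fraction in range is farther away.
Largest k: floor((24 - q_4)/q_5) = floor((24 - 5)/18) = 1.
That gives (1*191 + 53)/(1*18 + 5) = 244/23.
Compare the errors: |x - 191/18| = |435*18 - 191*41|/(41*18) = 1/738, and |x - 244/23| = |435*23 - 244*41|/(41*23) = 1/943.
Cross-multiplying, 1*738 = 738 < 943 = 1*943, so 1/943 is smaller: the intermediate fraction 244/23 is closer to x than 191/18.

244/23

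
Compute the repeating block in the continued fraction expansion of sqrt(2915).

Write x_i = (sqrt(2915) + m_i)/d_i with (m_0, d_0) = (0, 1). a_0 = floor(sqrt(2915)) = 53, since 53^2 = 2809 <= 2915 < 2916 = 54^2.
Iterate m_{i+1} = d_i*a_i - m_i, d_{i+1} = (2915 - m_{i+1}^2)/d_i, a_{i+1} = floor((a_0 + m_{i+1})/d_{i+1}):
  m_1 = 1*53 - 0 = 53, d_1 = (2915 - 53^2)/1 = 106/1 = 106, a_1 = floor((53 + 53)/106) = 1.
  m_2 = 106*1 - 53 = 53, d_2 = (2915 - 53^2)/106 = 106/106 = 1, a_2 = floor((53 + 53)/1) = 106.
  m_3 = 1*106 - 53 = 53, d_3 = (2915 - 53^2)/1 = 106/1 = 106: (m_3, d_3) = (m_1, d_1) = (53, 106), so from here the quotients repeat a_1, a_2; the period length is 2.
Hence the expansion of sqrt(2915) is a_0 = 53 followed by the repeating block 1, 106 (period 2).

[53; (1, 106)]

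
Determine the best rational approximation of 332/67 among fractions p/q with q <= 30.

Expand x = 332/67 as a continued fraction with the Euclidean algorithm:
  332 = 4*67 + 64, so a_0 = 4.
  67 = 1*64 + 3, so a_1 = 1.
  64 = 21*3 + 1, so a_2 = 21.
  3 = 3*1 + 0, so a_3 = 3.
so x = [4; 1, 21, 3].
Convergents (p_i = a_i*p_{i-1} + p_{i-2}, q_i = a_i*q_{i-1} + q_{i-2} with p_{-2}=0, p_{-1}=1, q_{-2}=1, q_{-1}=0), until the denominator exceeds 30:
  i=0: a_0=4, p_0 = 4*1 + 0 = 4, q_0 = 4*0 + 1 = 1.
  i=1: a_1=1, p_1 = 1*4 + 1 = 5, q_1 = 1*1 + 0 = 1.
  i=2: a_2=21, p_2 = 21*5 + 4 = 109, q_2 = 21*1 + 1 = 22.
  i=3: a_3=3, p_3 = 3*109 + 5 = 332, q_3 = 3*22 + 1 = 67.
q_3 = 67 > 30, so the last convergent with denominator <= 30 is p_2/q_2 = 109/22.
The closest fraction with denominator <= 30 is either p_2/q_2 or the intermediate fraction (k*p_2 + p_1)/(k*q_2 + q_1) with the largest k >= 1 whose denominator stays <= 30; these approach x as k grows, and every other convergent or intermediate fraction in range is farther away.
Largest k: floor((30 - q_1)/q_2) = floor((30 - 1)/22) = 1.
That gives (1*109 + 5)/(1*22 + 1) = 114/23.
Compare the errors: |x - 109/22| = |332*22 - 109*67|/(67*22) = 1/1474, and |x - 114/23| = |332*23 - 114*67|/(67*23) = 2/1541.
Cross-multiplying, 1*1541 = 1541 < 2948 = 2*1474, so 1/1474 is smaller: the convergent 109/22 is closer to x than 114/23.

109/22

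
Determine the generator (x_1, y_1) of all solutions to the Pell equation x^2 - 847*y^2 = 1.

First expand sqrt(847) as a continued fraction. With x_i = (sqrt(847) + m_i)/d_i and (m_0, d_0) = (0, 1): a_0 = floor(sqrt(847)) = 29, since 29^2 = 841 <= 847 < 900 = 30^2.
Iterate m_{i+1} = d_i*a_i - m_i, d_{i+1} = (847 - m_{i+1}^2)/d_i, a_{i+1} = floor((a_0 + m_{i+1})/d_{i+1}):
  m_1 = 1*29 - 0 = 29, d_1 = (847 - 29^2)/1 = 6/1 = 6, a_1 = floor((29 + 29)/6) = 9.
  m_2 = 6*9 - 29 = 25, d_2 = (847 - 25^2)/6 = 222/6 = 37, a_2 = floor((29 + 25)/37) = 1.
  m_3 = 37*1 - 25 = 12, d_3 = (847 - 12^2)/37 = 703/37 = 19, a_3 = floor((29 + 12)/19) = 2.
  m_4 = 19*2 - 12 = 26, d_4 = (847 - 26^2)/19 = 171/19 = 9, a_4 = floor((29 + 26)/9) = 6.
  m_5 = 9*6 - 26 = 28, d_5 = (847 - 28^2)/9 = 63/9 = 7, a_5 = floor((29 + 28)/7) = 8.
  m_6 = 7*8 - 28 = 28, d_6 = (847 - 28^2)/7 = 63/7 = 9, a_6 = floor((29 + 28)/9) = 6.
  m_7 = 9*6 - 28 = 26, d_7 = (847 - 26^2)/9 = 171/9 = 19, a_7 = floor((29 + 26)/19) = 2.
  m_8 = 19*2 - 26 = 12, d_8 = (847 - 12^2)/19 = 703/19 = 37, a_8 = floor((29 + 12)/37) = 1.
  m_9 = 37*1 - 12 = 25, d_9 = (847 - 25^2)/37 = 222/37 = 6, a_9 = floor((29 + 25)/6) = 9.
  m_10 = 6*9 - 25 = 29, d_10 = (847 - 29^2)/6 = 6/6 = 1, a_10 = floor((29 + 29)/1) = 58.
  m_11 = 1*58 - 29 = 29, d_11 = (847 - 29^2)/1 = 6/1 = 6: (m_11, d_11) = (m_1, d_1) = (29, 6), so from here the quotients repeat a_1, ..., a_10; the period length is 10.
So sqrt(847) = [29; (9, 1, 2, 6, 8, 6, 2, 1, 9, 58)] with period length k = 10.
k is even, so the fundamental solution of x^2 - 847y^2 = 1 is (p_{k-1}, q_{k-1}) = (p_9, q_9); compute convergents through index 9.
Convergents (p_i = a_i*p_{i-1} + p_{i-2}, q_i = a_i*q_{i-1} + q_{i-2} with p_{-2}=0, p_{-1}=1, q_{-2}=1, q_{-1}=0):
  i=0: a_0=29, p_0 = 29*1 + 0 = 29, q_0 = 29*0 + 1 = 1.
  i=1: a_1=9, p_1 = 9*29 + 1 = 262, q_1 = 9*1 + 0 = 9.
  i=2: a_2=1, p_2 = 1*262 + 29 = 291, q_2 = 1*9 + 1 = 10.
  i=3: a_3=2, p_3 = 2*291 + 262 = 844, q_3 = 2*10 + 9 = 29.
  i=4: a_4=6, p_4 = 6*844 + 291 = 5355, q_4 = 6*29 + 10 = 184.
  i=5: a_5=8, p_5 = 8*5355 + 844 = 43684, q_5 = 8*184 + 29 = 1501.
  i=6: a_6=6, p_6 = 6*43684 + 5355 = 267459, q_6 = 6*1501 + 184 = 9190.
  i=7: a_7=2, p_7 = 2*267459 + 43684 = 578602, q_7 = 2*9190 + 1501 = 19881.
  i=8: a_8=1, p_8 = 1*578602 + 267459 = 846061, q_8 = 1*19881 + 9190 = 29071.
  i=9: a_9=9, p_9 = 9*846061 + 578602 = 8193151, q_9 = 9*29071 + 19881 = 281520.
Check: 8193151^2 - 847*281520^2 = 67127723308801 - 67127723308800 = 1, so (x, y) = (8193151, 281520) solves the equation, and by the theorem it is the least positive solution.

(x, y) = (8193151, 281520)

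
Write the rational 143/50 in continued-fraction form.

[2; 1, 6, 7]

Run the Euclidean algorithm on 143 and 50; the successive quotients are the partial quotients a_0, a_1, ... (each step inverts the fractional part left over by the previous one):
  143 = 2*50 + 43, so a_0 = 2.
  50 = 1*43 + 7, so a_1 = 1.
  43 = 6*7 + 1, so a_2 = 6.
  7 = 7*1 + 0, so a_3 = 7.
The remainder reaches 0 after 4 divisions, so the expansion has 4 partial quotients, read off in order.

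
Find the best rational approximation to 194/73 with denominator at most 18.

8/3

Expand x = 194/73 as a continued fraction with the Euclidean algorithm:
  194 = 2*73 + 48, so a_0 = 2.
  73 = 1*48 + 25, so a_1 = 1.
  48 = 1*25 + 23, so a_2 = 1.
  25 = 1*23 + 2, so a_3 = 1.
  23 = 11*2 + 1, so a_4 = 11.
  2 = 2*1 + 0, so a_5 = 2.
so x = [2; 1, 1, 1, 11, 2].
Convergents (p_i = a_i*p_{i-1} + p_{i-2}, q_i = a_i*q_{i-1} + q_{i-2} with p_{-2}=0, p_{-1}=1, q_{-2}=1, q_{-1}=0), until the denominator exceeds 18:
  i=0: a_0=2, p_0 = 2*1 + 0 = 2, q_0 = 2*0 + 1 = 1.
  i=1: a_1=1, p_1 = 1*2 + 1 = 3, q_1 = 1*1 + 0 = 1.
  i=2: a_2=1, p_2 = 1*3 + 2 = 5, q_2 = 1*1 + 1 = 2.
  i=3: a_3=1, p_3 = 1*5 + 3 = 8, q_3 = 1*2 + 1 = 3.
  i=4: a_4=11, p_4 = 11*8 + 5 = 93, q_4 = 11*3 + 2 = 35.
q_4 = 35 > 18, so the last convergent with denominator <= 18 is p_3/q_3 = 8/3.
The closest fraction with denominator <= 18 is either p_3/q_3 or the intermediate fraction (k*p_3 + p_2)/(k*q_3 + q_2) with the largest k >= 1 whose denominator stays <= 18; these approach x as k grows, and every other convergent or intermediate fraction in range is farther away.
Largest k: floor((18 - q_2)/q_3) = floor((18 - 2)/3) = 5.
That gives (5*8 + 5)/(5*3 + 2) = 45/17.
Compare the errors: |x - 8/3| = |194*3 - 8*73|/(73*3) = 2/219, and |x - 45/17| = |194*17 - 45*73|/(73*17) = 13/1241.
Cross-multiplying, 2*1241 = 2482 < 2847 = 13*219, so 2/219 is smaller: the convergent 8/3 is closer to x than 45/17.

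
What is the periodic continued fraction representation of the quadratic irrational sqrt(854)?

[29; (4, 2, 11, 4, 11, 2, 4, 58)]

Write x_i = (sqrt(854) + m_i)/d_i with (m_0, d_0) = (0, 1). a_0 = floor(sqrt(854)) = 29, since 29^2 = 841 <= 854 < 900 = 30^2.
Iterate m_{i+1} = d_i*a_i - m_i, d_{i+1} = (854 - m_{i+1}^2)/d_i, a_{i+1} = floor((a_0 + m_{i+1})/d_{i+1}):
  m_1 = 1*29 - 0 = 29, d_1 = (854 - 29^2)/1 = 13/1 = 13, a_1 = floor((29 + 29)/13) = 4.
  m_2 = 13*4 - 29 = 23, d_2 = (854 - 23^2)/13 = 325/13 = 25, a_2 = floor((29 + 23)/25) = 2.
  m_3 = 25*2 - 23 = 27, d_3 = (854 - 27^2)/25 = 125/25 = 5, a_3 = floor((29 + 27)/5) = 11.
  m_4 = 5*11 - 27 = 28, d_4 = (854 - 28^2)/5 = 70/5 = 14, a_4 = floor((29 + 28)/14) = 4.
  m_5 = 14*4 - 28 = 28, d_5 = (854 - 28^2)/14 = 70/14 = 5, a_5 = floor((29 + 28)/5) = 11.
  m_6 = 5*11 - 28 = 27, d_6 = (854 - 27^2)/5 = 125/5 = 25, a_6 = floor((29 + 27)/25) = 2.
  m_7 = 25*2 - 27 = 23, d_7 = (854 - 23^2)/25 = 325/25 = 13, a_7 = floor((29 + 23)/13) = 4.
  m_8 = 13*4 - 23 = 29, d_8 = (854 - 29^2)/13 = 13/13 = 1, a_8 = floor((29 + 29)/1) = 58.
  m_9 = 1*58 - 29 = 29, d_9 = (854 - 29^2)/1 = 13/1 = 13: (m_9, d_9) = (m_1, d_1) = (29, 13), so from here the quotients repeat a_1, ..., a_8; the period length is 8.
Hence the expansion of sqrt(854) is a_0 = 29 followed by the repeating block 4, 2, 11, 4, 11, 2, 4, 58 (period 8).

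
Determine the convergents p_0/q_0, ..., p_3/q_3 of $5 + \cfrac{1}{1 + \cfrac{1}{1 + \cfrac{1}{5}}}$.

5/1, 6/1, 11/2, 61/11

Using the convergent recurrence p_i = a_i*p_{i-1} + p_{i-2}, q_i = a_i*q_{i-1} + q_{i-2} with p_{-2}=0, p_{-1}=1, q_{-2}=1, q_{-1}=0:
  i=0: a_0=5, p_0 = 5*1 + 0 = 5, q_0 = 5*0 + 1 = 1.
  i=1: a_1=1, p_1 = 1*5 + 1 = 6, q_1 = 1*1 + 0 = 1.
  i=2: a_2=1, p_2 = 1*6 + 5 = 11, q_2 = 1*1 + 1 = 2.
  i=3: a_3=5, p_3 = 5*11 + 6 = 61, q_3 = 5*2 + 1 = 11.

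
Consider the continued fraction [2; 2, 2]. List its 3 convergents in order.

2/1, 5/2, 12/5

Using the convergent recurrence p_i = a_i*p_{i-1} + p_{i-2}, q_i = a_i*q_{i-1} + q_{i-2} with p_{-2}=0, p_{-1}=1, q_{-2}=1, q_{-1}=0:
  i=0: a_0=2, p_0 = 2*1 + 0 = 2, q_0 = 2*0 + 1 = 1.
  i=1: a_1=2, p_1 = 2*2 + 1 = 5, q_1 = 2*1 + 0 = 2.
  i=2: a_2=2, p_2 = 2*5 + 2 = 12, q_2 = 2*2 + 1 = 5.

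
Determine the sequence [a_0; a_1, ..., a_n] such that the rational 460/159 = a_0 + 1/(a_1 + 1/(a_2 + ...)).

[2; 1, 8, 2, 1, 5]

Run the Euclidean algorithm on 460 and 159; the successive quotients are the partial quotients a_0, a_1, ... (each step inverts the fractional part left over by the previous one):
  460 = 2*159 + 142, so a_0 = 2.
  159 = 1*142 + 17, so a_1 = 1.
  142 = 8*17 + 6, so a_2 = 8.
  17 = 2*6 + 5, so a_3 = 2.
  6 = 1*5 + 1, so a_4 = 1.
  5 = 5*1 + 0, so a_5 = 5.
The remainder reaches 0 after 6 divisions, so the expansion has 6 partial quotients, read off in order.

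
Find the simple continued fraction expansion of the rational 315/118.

[2; 1, 2, 39]

Run the Euclidean algorithm on 315 and 118; the successive quotients are the partial quotients a_0, a_1, ... (each step inverts the fractional part left over by the previous one):
  315 = 2*118 + 79, so a_0 = 2.
  118 = 1*79 + 39, so a_1 = 1.
  79 = 2*39 + 1, so a_2 = 2.
  39 = 39*1 + 0, so a_3 = 39.
The remainder reaches 0 after 4 divisions, so the expansion has 4 partial quotients, read off in order.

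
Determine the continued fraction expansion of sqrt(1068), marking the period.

Write x_i = (sqrt(1068) + m_i)/d_i with (m_0, d_0) = (0, 1). a_0 = floor(sqrt(1068)) = 32, since 32^2 = 1024 <= 1068 < 1089 = 33^2.
Iterate m_{i+1} = d_i*a_i - m_i, d_{i+1} = (1068 - m_{i+1}^2)/d_i, a_{i+1} = floor((a_0 + m_{i+1})/d_{i+1}):
  m_1 = 1*32 - 0 = 32, d_1 = (1068 - 32^2)/1 = 44/1 = 44, a_1 = floor((32 + 32)/44) = 1.
  m_2 = 44*1 - 32 = 12, d_2 = (1068 - 12^2)/44 = 924/44 = 21, a_2 = floor((32 + 12)/21) = 2.
  m_3 = 21*2 - 12 = 30, d_3 = (1068 - 30^2)/21 = 168/21 = 8, a_3 = floor((32 + 30)/8) = 7.
  m_4 = 8*7 - 30 = 26, d_4 = (1068 - 26^2)/8 = 392/8 = 49, a_4 = floor((32 + 26)/49) = 1.
  m_5 = 49*1 - 26 = 23, d_5 = (1068 - 23^2)/49 = 539/49 = 11, a_5 = floor((32 + 23)/11) = 5.
  m_6 = 11*5 - 23 = 32, d_6 = (1068 - 32^2)/11 = 44/11 = 4, a_6 = floor((32 + 32)/4) = 16.
  m_7 = 4*16 - 32 = 32, d_7 = (1068 - 32^2)/4 = 44/4 = 11, a_7 = floor((32 + 32)/11) = 5.
  m_8 = 11*5 - 32 = 23, d_8 = (1068 - 23^2)/11 = 539/11 = 49, a_8 = floor((32 + 23)/49) = 1.
  m_9 = 49*1 - 23 = 26, d_9 = (1068 - 26^2)/49 = 392/49 = 8, a_9 = floor((32 + 26)/8) = 7.
  m_10 = 8*7 - 26 = 30, d_10 = (1068 - 30^2)/8 = 168/8 = 21, a_10 = floor((32 + 30)/21) = 2.
  m_11 = 21*2 - 30 = 12, d_11 = (1068 - 12^2)/21 = 924/21 = 44, a_11 = floor((32 + 12)/44) = 1.
  m_12 = 44*1 - 12 = 32, d_12 = (1068 - 32^2)/44 = 44/44 = 1, a_12 = floor((32 + 32)/1) = 64.
  m_13 = 1*64 - 32 = 32, d_13 = (1068 - 32^2)/1 = 44/1 = 44: (m_13, d_13) = (m_1, d_1) = (32, 44), so from here the quotients repeat a_1, ..., a_12; the period length is 12.
Hence the expansion of sqrt(1068) is a_0 = 32 followed by the repeating block 1, 2, 7, 1, 5, 16, 5, 1, 7, 2, 1, 64 (period 12).

[32; (1, 2, 7, 1, 5, 16, 5, 1, 7, 2, 1, 64)]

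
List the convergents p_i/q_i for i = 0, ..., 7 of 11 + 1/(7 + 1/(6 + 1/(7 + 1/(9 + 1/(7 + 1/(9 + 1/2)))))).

Using the convergent recurrence p_i = a_i*p_{i-1} + p_{i-2}, q_i = a_i*q_{i-1} + q_{i-2} with p_{-2}=0, p_{-1}=1, q_{-2}=1, q_{-1}=0:
  i=0: a_0=11, p_0 = 11*1 + 0 = 11, q_0 = 11*0 + 1 = 1.
  i=1: a_1=7, p_1 = 7*11 + 1 = 78, q_1 = 7*1 + 0 = 7.
  i=2: a_2=6, p_2 = 6*78 + 11 = 479, q_2 = 6*7 + 1 = 43.
  i=3: a_3=7, p_3 = 7*479 + 78 = 3431, q_3 = 7*43 + 7 = 308.
  i=4: a_4=9, p_4 = 9*3431 + 479 = 31358, q_4 = 9*308 + 43 = 2815.
  i=5: a_5=7, p_5 = 7*31358 + 3431 = 222937, q_5 = 7*2815 + 308 = 20013.
  i=6: a_6=9, p_6 = 9*222937 + 31358 = 2037791, q_6 = 9*20013 + 2815 = 182932.
  i=7: a_7=2, p_7 = 2*2037791 + 222937 = 4298519, q_7 = 2*182932 + 20013 = 385877.

11/1, 78/7, 479/43, 3431/308, 31358/2815, 222937/20013, 2037791/182932, 4298519/385877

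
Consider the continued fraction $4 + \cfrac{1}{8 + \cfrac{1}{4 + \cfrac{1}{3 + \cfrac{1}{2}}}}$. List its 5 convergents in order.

4/1, 33/8, 136/33, 441/107, 1018/247

Using the convergent recurrence p_i = a_i*p_{i-1} + p_{i-2}, q_i = a_i*q_{i-1} + q_{i-2} with p_{-2}=0, p_{-1}=1, q_{-2}=1, q_{-1}=0:
  i=0: a_0=4, p_0 = 4*1 + 0 = 4, q_0 = 4*0 + 1 = 1.
  i=1: a_1=8, p_1 = 8*4 + 1 = 33, q_1 = 8*1 + 0 = 8.
  i=2: a_2=4, p_2 = 4*33 + 4 = 136, q_2 = 4*8 + 1 = 33.
  i=3: a_3=3, p_3 = 3*136 + 33 = 441, q_3 = 3*33 + 8 = 107.
  i=4: a_4=2, p_4 = 2*441 + 136 = 1018, q_4 = 2*107 + 33 = 247.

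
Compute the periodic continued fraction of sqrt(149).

Write x_i = (sqrt(149) + m_i)/d_i with (m_0, d_0) = (0, 1). a_0 = floor(sqrt(149)) = 12, since 12^2 = 144 <= 149 < 169 = 13^2.
Iterate m_{i+1} = d_i*a_i - m_i, d_{i+1} = (149 - m_{i+1}^2)/d_i, a_{i+1} = floor((a_0 + m_{i+1})/d_{i+1}):
  m_1 = 1*12 - 0 = 12, d_1 = (149 - 12^2)/1 = 5/1 = 5, a_1 = floor((12 + 12)/5) = 4.
  m_2 = 5*4 - 12 = 8, d_2 = (149 - 8^2)/5 = 85/5 = 17, a_2 = floor((12 + 8)/17) = 1.
  m_3 = 17*1 - 8 = 9, d_3 = (149 - 9^2)/17 = 68/17 = 4, a_3 = floor((12 + 9)/4) = 5.
  m_4 = 4*5 - 9 = 11, d_4 = (149 - 11^2)/4 = 28/4 = 7, a_4 = floor((12 + 11)/7) = 3.
  m_5 = 7*3 - 11 = 10, d_5 = (149 - 10^2)/7 = 49/7 = 7, a_5 = floor((12 + 10)/7) = 3.
  m_6 = 7*3 - 10 = 11, d_6 = (149 - 11^2)/7 = 28/7 = 4, a_6 = floor((12 + 11)/4) = 5.
  m_7 = 4*5 - 11 = 9, d_7 = (149 - 9^2)/4 = 68/4 = 17, a_7 = floor((12 + 9)/17) = 1.
  m_8 = 17*1 - 9 = 8, d_8 = (149 - 8^2)/17 = 85/17 = 5, a_8 = floor((12 + 8)/5) = 4.
  m_9 = 5*4 - 8 = 12, d_9 = (149 - 12^2)/5 = 5/5 = 1, a_9 = floor((12 + 12)/1) = 24.
  m_10 = 1*24 - 12 = 12, d_10 = (149 - 12^2)/1 = 5/1 = 5: (m_10, d_10) = (m_1, d_1) = (12, 5), so from here the quotients repeat a_1, ..., a_9; the period length is 9.
Hence the expansion of sqrt(149) is a_0 = 12 followed by the repeating block 4, 1, 5, 3, 3, 5, 1, 4, 24 (period 9).

[12; (4, 1, 5, 3, 3, 5, 1, 4, 24)]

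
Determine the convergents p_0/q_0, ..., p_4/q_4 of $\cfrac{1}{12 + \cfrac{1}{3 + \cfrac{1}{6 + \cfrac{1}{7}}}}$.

0/1, 1/12, 3/37, 19/234, 136/1675

Using the convergent recurrence p_i = a_i*p_{i-1} + p_{i-2}, q_i = a_i*q_{i-1} + q_{i-2} with p_{-2}=0, p_{-1}=1, q_{-2}=1, q_{-1}=0:
  i=0: a_0=0, p_0 = 0*1 + 0 = 0, q_0 = 0*0 + 1 = 1.
  i=1: a_1=12, p_1 = 12*0 + 1 = 1, q_1 = 12*1 + 0 = 12.
  i=2: a_2=3, p_2 = 3*1 + 0 = 3, q_2 = 3*12 + 1 = 37.
  i=3: a_3=6, p_3 = 6*3 + 1 = 19, q_3 = 6*37 + 12 = 234.
  i=4: a_4=7, p_4 = 7*19 + 3 = 136, q_4 = 7*234 + 37 = 1675.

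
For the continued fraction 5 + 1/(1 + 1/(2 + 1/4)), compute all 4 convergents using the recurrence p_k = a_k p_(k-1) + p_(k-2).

Using the convergent recurrence p_i = a_i*p_{i-1} + p_{i-2}, q_i = a_i*q_{i-1} + q_{i-2} with p_{-2}=0, p_{-1}=1, q_{-2}=1, q_{-1}=0:
  i=0: a_0=5, p_0 = 5*1 + 0 = 5, q_0 = 5*0 + 1 = 1.
  i=1: a_1=1, p_1 = 1*5 + 1 = 6, q_1 = 1*1 + 0 = 1.
  i=2: a_2=2, p_2 = 2*6 + 5 = 17, q_2 = 2*1 + 1 = 3.
  i=3: a_3=4, p_3 = 4*17 + 6 = 74, q_3 = 4*3 + 1 = 13.

5/1, 6/1, 17/3, 74/13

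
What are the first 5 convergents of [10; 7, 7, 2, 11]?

10/1, 71/7, 507/50, 1085/107, 12442/1227

Using the convergent recurrence p_i = a_i*p_{i-1} + p_{i-2}, q_i = a_i*q_{i-1} + q_{i-2} with p_{-2}=0, p_{-1}=1, q_{-2}=1, q_{-1}=0:
  i=0: a_0=10, p_0 = 10*1 + 0 = 10, q_0 = 10*0 + 1 = 1.
  i=1: a_1=7, p_1 = 7*10 + 1 = 71, q_1 = 7*1 + 0 = 7.
  i=2: a_2=7, p_2 = 7*71 + 10 = 507, q_2 = 7*7 + 1 = 50.
  i=3: a_3=2, p_3 = 2*507 + 71 = 1085, q_3 = 2*50 + 7 = 107.
  i=4: a_4=11, p_4 = 11*1085 + 507 = 12442, q_4 = 11*107 + 50 = 1227.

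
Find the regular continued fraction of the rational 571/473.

Run the Euclidean algorithm on 571 and 473; the successive quotients are the partial quotients a_0, a_1, ... (each step inverts the fractional part left over by the previous one):
  571 = 1*473 + 98, so a_0 = 1.
  473 = 4*98 + 81, so a_1 = 4.
  98 = 1*81 + 17, so a_2 = 1.
  81 = 4*17 + 13, so a_3 = 4.
  17 = 1*13 + 4, so a_4 = 1.
  13 = 3*4 + 1, so a_5 = 3.
  4 = 4*1 + 0, so a_6 = 4.
The remainder reaches 0 after 7 divisions, so the expansion has 7 partial quotients, read off in order.

[1; 4, 1, 4, 1, 3, 4]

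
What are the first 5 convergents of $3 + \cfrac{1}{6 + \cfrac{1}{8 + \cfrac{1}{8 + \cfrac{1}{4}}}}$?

Using the convergent recurrence p_i = a_i*p_{i-1} + p_{i-2}, q_i = a_i*q_{i-1} + q_{i-2} with p_{-2}=0, p_{-1}=1, q_{-2}=1, q_{-1}=0:
  i=0: a_0=3, p_0 = 3*1 + 0 = 3, q_0 = 3*0 + 1 = 1.
  i=1: a_1=6, p_1 = 6*3 + 1 = 19, q_1 = 6*1 + 0 = 6.
  i=2: a_2=8, p_2 = 8*19 + 3 = 155, q_2 = 8*6 + 1 = 49.
  i=3: a_3=8, p_3 = 8*155 + 19 = 1259, q_3 = 8*49 + 6 = 398.
  i=4: a_4=4, p_4 = 4*1259 + 155 = 5191, q_4 = 4*398 + 49 = 1641.

3/1, 19/6, 155/49, 1259/398, 5191/1641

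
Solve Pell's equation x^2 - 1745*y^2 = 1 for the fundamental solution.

First expand sqrt(1745) as a continued fraction. With x_i = (sqrt(1745) + m_i)/d_i and (m_0, d_0) = (0, 1): a_0 = floor(sqrt(1745)) = 41, since 41^2 = 1681 <= 1745 < 1764 = 42^2.
Iterate m_{i+1} = d_i*a_i - m_i, d_{i+1} = (1745 - m_{i+1}^2)/d_i, a_{i+1} = floor((a_0 + m_{i+1})/d_{i+1}):
  m_1 = 1*41 - 0 = 41, d_1 = (1745 - 41^2)/1 = 64/1 = 64, a_1 = floor((41 + 41)/64) = 1.
  m_2 = 64*1 - 41 = 23, d_2 = (1745 - 23^2)/64 = 1216/64 = 19, a_2 = floor((41 + 23)/19) = 3.
  m_3 = 19*3 - 23 = 34, d_3 = (1745 - 34^2)/19 = 589/19 = 31, a_3 = floor((41 + 34)/31) = 2.
  m_4 = 31*2 - 34 = 28, d_4 = (1745 - 28^2)/31 = 961/31 = 31, a_4 = floor((41 + 28)/31) = 2.
  m_5 = 31*2 - 28 = 34, d_5 = (1745 - 34^2)/31 = 589/31 = 19, a_5 = floor((41 + 34)/19) = 3.
  m_6 = 19*3 - 34 = 23, d_6 = (1745 - 23^2)/19 = 1216/19 = 64, a_6 = floor((41 + 23)/64) = 1.
  m_7 = 64*1 - 23 = 41, d_7 = (1745 - 41^2)/64 = 64/64 = 1, a_7 = floor((41 + 41)/1) = 82.
  m_8 = 1*82 - 41 = 41, d_8 = (1745 - 41^2)/1 = 64/1 = 64: (m_8, d_8) = (m_1, d_1) = (41, 64), so from here the quotients repeat a_1, ..., a_7; the period length is 7.
So sqrt(1745) = [41; (1, 3, 2, 2, 3, 1, 82)] with period length k = 7.
k is odd, so (p_{k-1}, q_{k-1}) only solves x^2 - 1745y^2 = -1 and the fundamental solution of x^2 - 1745y^2 = 1 is (p_{2k-1}, q_{2k-1}) = (p_13, q_13); compute convergents through index 13, running through the period twice.
Convergents (p_i = a_i*p_{i-1} + p_{i-2}, q_i = a_i*q_{i-1} + q_{i-2} with p_{-2}=0, p_{-1}=1, q_{-2}=1, q_{-1}=0):
  i=0: a_0=41, p_0 = 41*1 + 0 = 41, q_0 = 41*0 + 1 = 1.
  i=1: a_1=1, p_1 = 1*41 + 1 = 42, q_1 = 1*1 + 0 = 1.
  i=2: a_2=3, p_2 = 3*42 + 41 = 167, q_2 = 3*1 + 1 = 4.
  i=3: a_3=2, p_3 = 2*167 + 42 = 376, q_3 = 2*4 + 1 = 9.
  i=4: a_4=2, p_4 = 2*376 + 167 = 919, q_4 = 2*9 + 4 = 22.
  i=5: a_5=3, p_5 = 3*919 + 376 = 3133, q_5 = 3*22 + 9 = 75.
  i=6: a_6=1, p_6 = 1*3133 + 919 = 4052, q_6 = 1*75 + 22 = 97.
  i=7: a_7=82, p_7 = 82*4052 + 3133 = 335397, q_7 = 82*97 + 75 = 8029.
  i=8: a_8=1, p_8 = 1*335397 + 4052 = 339449, q_8 = 1*8029 + 97 = 8126.
  i=9: a_9=3, p_9 = 3*339449 + 335397 = 1353744, q_9 = 3*8126 + 8029 = 32407.
  i=10: a_10=2, p_10 = 2*1353744 + 339449 = 3046937, q_10 = 2*32407 + 8126 = 72940.
  i=11: a_11=2, p_11 = 2*3046937 + 1353744 = 7447618, q_11 = 2*72940 + 32407 = 178287.
  i=12: a_12=3, p_12 = 3*7447618 + 3046937 = 25389791, q_12 = 3*178287 + 72940 = 607801.
  i=13: a_13=1, p_13 = 1*25389791 + 7447618 = 32837409, q_13 = 1*607801 + 178287 = 786088.
Indeed p_6^2 - 1745*q_6^2 = 16418704 - 16418705 = -1, not +1.
Check: 32837409^2 - 1745*786088^2 = 1078295429833281 - 1078295429833280 = 1, so (x, y) = (32837409, 786088) solves the equation, and by the theorem it is the least positive solution.

(x, y) = (32837409, 786088)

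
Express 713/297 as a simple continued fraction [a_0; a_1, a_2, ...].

Run the Euclidean algorithm on 713 and 297; the successive quotients are the partial quotients a_0, a_1, ... (each step inverts the fractional part left over by the previous one):
  713 = 2*297 + 119, so a_0 = 2.
  297 = 2*119 + 59, so a_1 = 2.
  119 = 2*59 + 1, so a_2 = 2.
  59 = 59*1 + 0, so a_3 = 59.
The remainder reaches 0 after 4 divisions, so the expansion has 4 partial quotients, read off in order.

[2; 2, 2, 59]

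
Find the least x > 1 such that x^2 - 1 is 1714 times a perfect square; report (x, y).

First expand sqrt(1714) as a continued fraction. With x_i = (sqrt(1714) + m_i)/d_i and (m_0, d_0) = (0, 1): a_0 = floor(sqrt(1714)) = 41, since 41^2 = 1681 <= 1714 < 1764 = 42^2.
Iterate m_{i+1} = d_i*a_i - m_i, d_{i+1} = (1714 - m_{i+1}^2)/d_i, a_{i+1} = floor((a_0 + m_{i+1})/d_{i+1}):
  m_1 = 1*41 - 0 = 41, d_1 = (1714 - 41^2)/1 = 33/1 = 33, a_1 = floor((41 + 41)/33) = 2.
  m_2 = 33*2 - 41 = 25, d_2 = (1714 - 25^2)/33 = 1089/33 = 33, a_2 = floor((41 + 25)/33) = 2.
  m_3 = 33*2 - 25 = 41, d_3 = (1714 - 41^2)/33 = 33/33 = 1, a_3 = floor((41 + 41)/1) = 82.
  m_4 = 1*82 - 41 = 41, d_4 = (1714 - 41^2)/1 = 33/1 = 33: (m_4, d_4) = (m_1, d_1) = (41, 33), so from here the quotients repeat a_1, ..., a_3; the period length is 3.
So sqrt(1714) = [41; (2, 2, 82)] with period length k = 3.
k is odd, so (p_{k-1}, q_{k-1}) only solves x^2 - 1714y^2 = -1 and the fundamental solution of x^2 - 1714y^2 = 1 is (p_{2k-1}, q_{2k-1}) = (p_5, q_5); compute convergents through index 5, running through the period twice.
Convergents (p_i = a_i*p_{i-1} + p_{i-2}, q_i = a_i*q_{i-1} + q_{i-2} with p_{-2}=0, p_{-1}=1, q_{-2}=1, q_{-1}=0):
  i=0: a_0=41, p_0 = 41*1 + 0 = 41, q_0 = 41*0 + 1 = 1.
  i=1: a_1=2, p_1 = 2*41 + 1 = 83, q_1 = 2*1 + 0 = 2.
  i=2: a_2=2, p_2 = 2*83 + 41 = 207, q_2 = 2*2 + 1 = 5.
  i=3: a_3=82, p_3 = 82*207 + 83 = 17057, q_3 = 82*5 + 2 = 412.
  i=4: a_4=2, p_4 = 2*17057 + 207 = 34321, q_4 = 2*412 + 5 = 829.
  i=5: a_5=2, p_5 = 2*34321 + 17057 = 85699, q_5 = 2*829 + 412 = 2070.
Indeed p_2^2 - 1714*q_2^2 = 42849 - 42850 = -1, not +1.
Check: 85699^2 - 1714*2070^2 = 7344318601 - 7344318600 = 1, so (x, y) = (85699, 2070) solves the equation, and by the theorem it is the least positive solution.

(x, y) = (85699, 2070)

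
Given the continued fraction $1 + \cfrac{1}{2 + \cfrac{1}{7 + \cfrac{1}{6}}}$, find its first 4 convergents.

1/1, 3/2, 22/15, 135/92

Using the convergent recurrence p_i = a_i*p_{i-1} + p_{i-2}, q_i = a_i*q_{i-1} + q_{i-2} with p_{-2}=0, p_{-1}=1, q_{-2}=1, q_{-1}=0:
  i=0: a_0=1, p_0 = 1*1 + 0 = 1, q_0 = 1*0 + 1 = 1.
  i=1: a_1=2, p_1 = 2*1 + 1 = 3, q_1 = 2*1 + 0 = 2.
  i=2: a_2=7, p_2 = 7*3 + 1 = 22, q_2 = 7*2 + 1 = 15.
  i=3: a_3=6, p_3 = 6*22 + 3 = 135, q_3 = 6*15 + 2 = 92.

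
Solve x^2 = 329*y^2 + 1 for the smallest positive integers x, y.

First expand sqrt(329) as a continued fraction. With x_i = (sqrt(329) + m_i)/d_i and (m_0, d_0) = (0, 1): a_0 = floor(sqrt(329)) = 18, since 18^2 = 324 <= 329 < 361 = 19^2.
Iterate m_{i+1} = d_i*a_i - m_i, d_{i+1} = (329 - m_{i+1}^2)/d_i, a_{i+1} = floor((a_0 + m_{i+1})/d_{i+1}):
  m_1 = 1*18 - 0 = 18, d_1 = (329 - 18^2)/1 = 5/1 = 5, a_1 = floor((18 + 18)/5) = 7.
  m_2 = 5*7 - 18 = 17, d_2 = (329 - 17^2)/5 = 40/5 = 8, a_2 = floor((18 + 17)/8) = 4.
  m_3 = 8*4 - 17 = 15, d_3 = (329 - 15^2)/8 = 104/8 = 13, a_3 = floor((18 + 15)/13) = 2.
  m_4 = 13*2 - 15 = 11, d_4 = (329 - 11^2)/13 = 208/13 = 16, a_4 = floor((18 + 11)/16) = 1.
  m_5 = 16*1 - 11 = 5, d_5 = (329 - 5^2)/16 = 304/16 = 19, a_5 = floor((18 + 5)/19) = 1.
  m_6 = 19*1 - 5 = 14, d_6 = (329 - 14^2)/19 = 133/19 = 7, a_6 = floor((18 + 14)/7) = 4.
  m_7 = 7*4 - 14 = 14, d_7 = (329 - 14^2)/7 = 133/7 = 19, a_7 = floor((18 + 14)/19) = 1.
  m_8 = 19*1 - 14 = 5, d_8 = (329 - 5^2)/19 = 304/19 = 16, a_8 = floor((18 + 5)/16) = 1.
  m_9 = 16*1 - 5 = 11, d_9 = (329 - 11^2)/16 = 208/16 = 13, a_9 = floor((18 + 11)/13) = 2.
  m_10 = 13*2 - 11 = 15, d_10 = (329 - 15^2)/13 = 104/13 = 8, a_10 = floor((18 + 15)/8) = 4.
  m_11 = 8*4 - 15 = 17, d_11 = (329 - 17^2)/8 = 40/8 = 5, a_11 = floor((18 + 17)/5) = 7.
  m_12 = 5*7 - 17 = 18, d_12 = (329 - 18^2)/5 = 5/5 = 1, a_12 = floor((18 + 18)/1) = 36.
  m_13 = 1*36 - 18 = 18, d_13 = (329 - 18^2)/1 = 5/1 = 5: (m_13, d_13) = (m_1, d_1) = (18, 5), so from here the quotients repeat a_1, ..., a_12; the period length is 12.
So sqrt(329) = [18; (7, 4, 2, 1, 1, 4, 1, 1, 2, 4, 7, 36)] with period length k = 12.
k is even, so the fundamental solution of x^2 - 329y^2 = 1 is (p_{k-1}, q_{k-1}) = (p_11, q_11); compute convergents through index 11.
Convergents (p_i = a_i*p_{i-1} + p_{i-2}, q_i = a_i*q_{i-1} + q_{i-2} with p_{-2}=0, p_{-1}=1, q_{-2}=1, q_{-1}=0):
  i=0: a_0=18, p_0 = 18*1 + 0 = 18, q_0 = 18*0 + 1 = 1.
  i=1: a_1=7, p_1 = 7*18 + 1 = 127, q_1 = 7*1 + 0 = 7.
  i=2: a_2=4, p_2 = 4*127 + 18 = 526, q_2 = 4*7 + 1 = 29.
  i=3: a_3=2, p_3 = 2*526 + 127 = 1179, q_3 = 2*29 + 7 = 65.
  i=4: a_4=1, p_4 = 1*1179 + 526 = 1705, q_4 = 1*65 + 29 = 94.
  i=5: a_5=1, p_5 = 1*1705 + 1179 = 2884, q_5 = 1*94 + 65 = 159.
  i=6: a_6=4, p_6 = 4*2884 + 1705 = 13241, q_6 = 4*159 + 94 = 730.
  i=7: a_7=1, p_7 = 1*13241 + 2884 = 16125, q_7 = 1*730 + 159 = 889.
  i=8: a_8=1, p_8 = 1*16125 + 13241 = 29366, q_8 = 1*889 + 730 = 1619.
  i=9: a_9=2, p_9 = 2*29366 + 16125 = 74857, q_9 = 2*1619 + 889 = 4127.
  i=10: a_10=4, p_10 = 4*74857 + 29366 = 328794, q_10 = 4*4127 + 1619 = 18127.
  i=11: a_11=7, p_11 = 7*328794 + 74857 = 2376415, q_11 = 7*18127 + 4127 = 131016.
Check: 2376415^2 - 329*131016^2 = 5647348252225 - 5647348252224 = 1, so (x, y) = (2376415, 131016) solves the equation, and by the theorem it is the least positive solution.

(x, y) = (2376415, 131016)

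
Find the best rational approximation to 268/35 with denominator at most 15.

23/3

Expand x = 268/35 as a continued fraction with the Euclidean algorithm:
  268 = 7*35 + 23, so a_0 = 7.
  35 = 1*23 + 12, so a_1 = 1.
  23 = 1*12 + 11, so a_2 = 1.
  12 = 1*11 + 1, so a_3 = 1.
  11 = 11*1 + 0, so a_4 = 11.
so x = [7; 1, 1, 1, 11].
Convergents (p_i = a_i*p_{i-1} + p_{i-2}, q_i = a_i*q_{i-1} + q_{i-2} with p_{-2}=0, p_{-1}=1, q_{-2}=1, q_{-1}=0), until the denominator exceeds 15:
  i=0: a_0=7, p_0 = 7*1 + 0 = 7, q_0 = 7*0 + 1 = 1.
  i=1: a_1=1, p_1 = 1*7 + 1 = 8, q_1 = 1*1 + 0 = 1.
  i=2: a_2=1, p_2 = 1*8 + 7 = 15, q_2 = 1*1 + 1 = 2.
  i=3: a_3=1, p_3 = 1*15 + 8 = 23, q_3 = 1*2 + 1 = 3.
  i=4: a_4=11, p_4 = 11*23 + 15 = 268, q_4 = 11*3 + 2 = 35.
q_4 = 35 > 15, so the last convergent with denominator <= 15 is p_3/q_3 = 23/3.
The closest fraction with denominator <= 15 is either p_3/q_3 or the intermediate fraction (k*p_3 + p_2)/(k*q_3 + q_2) with the largest k >= 1 whose denominator stays <= 15; these approach x as k grows, and every other convergent or intermediate fraction in range is farther away.
Largest k: floor((15 - q_2)/q_3) = floor((15 - 2)/3) = 4.
That gives (4*23 + 15)/(4*3 + 2) = 107/14.
Compare the errors: |x - 23/3| = |268*3 - 23*35|/(35*3) = 1/105, and |x - 107/14| = |268*14 - 107*35|/(35*14) = 7/490.
Cross-multiplying, 1*490 = 490 < 735 = 7*105, so 1/105 is smaller: the convergent 23/3 is closer to x than 107/14.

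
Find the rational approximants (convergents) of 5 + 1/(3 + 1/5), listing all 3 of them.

5/1, 16/3, 85/16

Using the convergent recurrence p_i = a_i*p_{i-1} + p_{i-2}, q_i = a_i*q_{i-1} + q_{i-2} with p_{-2}=0, p_{-1}=1, q_{-2}=1, q_{-1}=0:
  i=0: a_0=5, p_0 = 5*1 + 0 = 5, q_0 = 5*0 + 1 = 1.
  i=1: a_1=3, p_1 = 3*5 + 1 = 16, q_1 = 3*1 + 0 = 3.
  i=2: a_2=5, p_2 = 5*16 + 5 = 85, q_2 = 5*3 + 1 = 16.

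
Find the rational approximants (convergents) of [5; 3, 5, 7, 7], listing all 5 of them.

Using the convergent recurrence p_i = a_i*p_{i-1} + p_{i-2}, q_i = a_i*q_{i-1} + q_{i-2} with p_{-2}=0, p_{-1}=1, q_{-2}=1, q_{-1}=0:
  i=0: a_0=5, p_0 = 5*1 + 0 = 5, q_0 = 5*0 + 1 = 1.
  i=1: a_1=3, p_1 = 3*5 + 1 = 16, q_1 = 3*1 + 0 = 3.
  i=2: a_2=5, p_2 = 5*16 + 5 = 85, q_2 = 5*3 + 1 = 16.
  i=3: a_3=7, p_3 = 7*85 + 16 = 611, q_3 = 7*16 + 3 = 115.
  i=4: a_4=7, p_4 = 7*611 + 85 = 4362, q_4 = 7*115 + 16 = 821.

5/1, 16/3, 85/16, 611/115, 4362/821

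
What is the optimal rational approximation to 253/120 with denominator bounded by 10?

19/9

Expand x = 253/120 as a continued fraction with the Euclidean algorithm:
  253 = 2*120 + 13, so a_0 = 2.
  120 = 9*13 + 3, so a_1 = 9.
  13 = 4*3 + 1, so a_2 = 4.
  3 = 3*1 + 0, so a_3 = 3.
so x = [2; 9, 4, 3].
Convergents (p_i = a_i*p_{i-1} + p_{i-2}, q_i = a_i*q_{i-1} + q_{i-2} with p_{-2}=0, p_{-1}=1, q_{-2}=1, q_{-1}=0), until the denominator exceeds 10:
  i=0: a_0=2, p_0 = 2*1 + 0 = 2, q_0 = 2*0 + 1 = 1.
  i=1: a_1=9, p_1 = 9*2 + 1 = 19, q_1 = 9*1 + 0 = 9.
  i=2: a_2=4, p_2 = 4*19 + 2 = 78, q_2 = 4*9 + 1 = 37.
q_2 = 37 > 10, so the last convergent with denominator <= 10 is p_1/q_1 = 19/9.
The closest fraction with denominator <= 10 is either p_1/q_1 or the intermediate fraction (k*p_1 + p_0)/(k*q_1 + q_0) with the largest k >= 1 whose denominator stays <= 10; these approach x as k grows, and every other convergent or intermediate fraction in range is farther away.
Largest k: floor((10 - q_0)/q_1) = floor((10 - 1)/9) = 1.
That gives (1*19 + 2)/(1*9 + 1) = 21/10.
Compare the errors: |x - 19/9| = |253*9 - 19*120|/(120*9) = 3/1080, and |x - 21/10| = |253*10 - 21*120|/(120*10) = 10/1200.
Cross-multiplying, 3*1200 = 3600 < 10800 = 10*1080, so 3/1080 is smaller: the convergent 19/9 is closer to x than 21/10.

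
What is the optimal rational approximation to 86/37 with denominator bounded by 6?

7/3

Expand x = 86/37 as a continued fraction with the Euclidean algorithm:
  86 = 2*37 + 12, so a_0 = 2.
  37 = 3*12 + 1, so a_1 = 3.
  12 = 12*1 + 0, so a_2 = 12.
so x = [2; 3, 12].
Convergents (p_i = a_i*p_{i-1} + p_{i-2}, q_i = a_i*q_{i-1} + q_{i-2} with p_{-2}=0, p_{-1}=1, q_{-2}=1, q_{-1}=0), until the denominator exceeds 6:
  i=0: a_0=2, p_0 = 2*1 + 0 = 2, q_0 = 2*0 + 1 = 1.
  i=1: a_1=3, p_1 = 3*2 + 1 = 7, q_1 = 3*1 + 0 = 3.
  i=2: a_2=12, p_2 = 12*7 + 2 = 86, q_2 = 12*3 + 1 = 37.
q_2 = 37 > 6, so the last convergent with denominator <= 6 is p_1/q_1 = 7/3.
The closest fraction with denominator <= 6 is either p_1/q_1 or the intermediate fraction (k*p_1 + p_0)/(k*q_1 + q_0) with the largest k >= 1 whose denominator stays <= 6; these approach x as k grows, and every other convergent or intermediate fraction in range is farther away.
Largest k: floor((6 - q_0)/q_1) = floor((6 - 1)/3) = 1.
That gives (1*7 + 2)/(1*3 + 1) = 9/4.
Compare the errors: |x - 7/3| = |86*3 - 7*37|/(37*3) = 1/111, and |x - 9/4| = |86*4 - 9*37|/(37*4) = 11/148.
Cross-multiplying, 1*148 = 148 < 1221 = 11*111, so 1/111 is smaller: the convergent 7/3 is closer to x than 9/4.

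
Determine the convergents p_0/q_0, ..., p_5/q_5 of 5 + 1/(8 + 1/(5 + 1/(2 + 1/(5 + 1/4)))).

Using the convergent recurrence p_i = a_i*p_{i-1} + p_{i-2}, q_i = a_i*q_{i-1} + q_{i-2} with p_{-2}=0, p_{-1}=1, q_{-2}=1, q_{-1}=0:
  i=0: a_0=5, p_0 = 5*1 + 0 = 5, q_0 = 5*0 + 1 = 1.
  i=1: a_1=8, p_1 = 8*5 + 1 = 41, q_1 = 8*1 + 0 = 8.
  i=2: a_2=5, p_2 = 5*41 + 5 = 210, q_2 = 5*8 + 1 = 41.
  i=3: a_3=2, p_3 = 2*210 + 41 = 461, q_3 = 2*41 + 8 = 90.
  i=4: a_4=5, p_4 = 5*461 + 210 = 2515, q_4 = 5*90 + 41 = 491.
  i=5: a_5=4, p_5 = 4*2515 + 461 = 10521, q_5 = 4*491 + 90 = 2054.

5/1, 41/8, 210/41, 461/90, 2515/491, 10521/2054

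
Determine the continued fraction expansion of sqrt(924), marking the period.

Write x_i = (sqrt(924) + m_i)/d_i with (m_0, d_0) = (0, 1). a_0 = floor(sqrt(924)) = 30, since 30^2 = 900 <= 924 < 961 = 31^2.
Iterate m_{i+1} = d_i*a_i - m_i, d_{i+1} = (924 - m_{i+1}^2)/d_i, a_{i+1} = floor((a_0 + m_{i+1})/d_{i+1}):
  m_1 = 1*30 - 0 = 30, d_1 = (924 - 30^2)/1 = 24/1 = 24, a_1 = floor((30 + 30)/24) = 2.
  m_2 = 24*2 - 30 = 18, d_2 = (924 - 18^2)/24 = 600/24 = 25, a_2 = floor((30 + 18)/25) = 1.
  m_3 = 25*1 - 18 = 7, d_3 = (924 - 7^2)/25 = 875/25 = 35, a_3 = floor((30 + 7)/35) = 1.
  m_4 = 35*1 - 7 = 28, d_4 = (924 - 28^2)/35 = 140/35 = 4, a_4 = floor((30 + 28)/4) = 14.
  m_5 = 4*14 - 28 = 28, d_5 = (924 - 28^2)/4 = 140/4 = 35, a_5 = floor((30 + 28)/35) = 1.
  m_6 = 35*1 - 28 = 7, d_6 = (924 - 7^2)/35 = 875/35 = 25, a_6 = floor((30 + 7)/25) = 1.
  m_7 = 25*1 - 7 = 18, d_7 = (924 - 18^2)/25 = 600/25 = 24, a_7 = floor((30 + 18)/24) = 2.
  m_8 = 24*2 - 18 = 30, d_8 = (924 - 30^2)/24 = 24/24 = 1, a_8 = floor((30 + 30)/1) = 60.
  m_9 = 1*60 - 30 = 30, d_9 = (924 - 30^2)/1 = 24/1 = 24: (m_9, d_9) = (m_1, d_1) = (30, 24), so from here the quotients repeat a_1, ..., a_8; the period length is 8.
Hence the expansion of sqrt(924) is a_0 = 30 followed by the repeating block 2, 1, 1, 14, 1, 1, 2, 60 (period 8).

[30; (2, 1, 1, 14, 1, 1, 2, 60)]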